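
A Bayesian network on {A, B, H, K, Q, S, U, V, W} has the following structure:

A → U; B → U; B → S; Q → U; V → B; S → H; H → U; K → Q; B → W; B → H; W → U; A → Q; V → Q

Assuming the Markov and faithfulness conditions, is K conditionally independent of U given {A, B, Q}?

Yes

We examine all 6 paths between K and U:
Path 1: K → Q ← A → U
  A is a fork here and A is conditioned on, so the path is blocked at A.
Path 2: K → Q → U
  Q is a chain here and Q is conditioned on, so the path is blocked at Q.
Path 3: K → Q ← V → B → S → H → U
  B is a chain here and B is conditioned on, so the path is blocked at B.
Path 4: K → Q ← V → B → W → U
  B is a chain here and B is conditioned on, so the path is blocked at B.
Path 5: K → Q ← V → B → U
  B is a chain here and B is conditioned on, so the path is blocked at B.
Path 6: K → Q ← V → B → H → U
  B is a chain here and B is conditioned on, so the path is blocked at B.
Every path is blocked, so K and U are d-separated given {A, B, Q}.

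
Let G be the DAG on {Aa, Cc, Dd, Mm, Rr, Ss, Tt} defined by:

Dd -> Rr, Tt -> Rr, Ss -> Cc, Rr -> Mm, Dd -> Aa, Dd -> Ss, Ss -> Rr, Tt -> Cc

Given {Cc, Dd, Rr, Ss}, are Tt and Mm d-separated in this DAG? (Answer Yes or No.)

3 paths connect Tt and Mm; each must be blocked for d-separation to hold:
Path 1: Tt → Cc ← Ss → Rr → Mm
  Ss is a fork here and Ss is conditioned on, so the path is blocked at Ss.
Path 2: Tt → Cc ← Ss ← Dd → Rr → Mm
  Ss is a chain here and Ss is conditioned on, so the path is blocked at Ss.
Path 3: Tt → Rr → Mm
  Rr is a chain here and Rr is conditioned on, so the path is blocked at Rr.
Every path is blocked, so Tt and Mm are d-separated given {Cc, Dd, Rr, Ss}.

Yes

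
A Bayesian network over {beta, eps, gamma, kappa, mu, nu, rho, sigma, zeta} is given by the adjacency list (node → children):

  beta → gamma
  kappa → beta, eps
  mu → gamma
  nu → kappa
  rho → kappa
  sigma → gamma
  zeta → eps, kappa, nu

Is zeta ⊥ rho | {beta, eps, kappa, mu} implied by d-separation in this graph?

There are 3 undirected paths between zeta and rho; checking each against the conditioning set {beta, eps, kappa, mu}:
Path 1: zeta → kappa ← rho
  kappa is a collider and kappa is conditioned on, which opens it — no node blocks this path, so it is active.
Path 2: zeta → nu → kappa ← rho
  nu is a chain and nu is not conditioned on; kappa is a collider and kappa is conditioned on, which opens it — no node blocks this path, so it is active.
Path 3: zeta → eps ← kappa ← rho
  kappa is a chain here and kappa is conditioned on, so the path is blocked at kappa.
Since the path zeta → kappa ← rho is active, zeta and rho are not d-separated given {beta, eps, kappa, mu}.

No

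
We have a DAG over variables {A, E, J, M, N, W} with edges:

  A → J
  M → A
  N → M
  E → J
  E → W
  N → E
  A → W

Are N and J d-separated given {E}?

No — N and J are not d-separated given {E}.

Enumerating the 4 paths from N to J and testing each for blocking by {E}:
  1. N → M → A → J — M:chain[open]; A:chain[open] ⇒ active
  2. N → M → A → W ← E → J — M:chain[open]; A:chain[open]; W:collider[blocks]; E:fork[blocks] ⇒ blocked
  3. N → E → J — E:chain[blocks] ⇒ blocked
  4. N → E → W ← A → J — E:chain[blocks]; W:collider[blocks]; A:fork[open] ⇒ blocked
At least one path is unblocked, so d-separation fails.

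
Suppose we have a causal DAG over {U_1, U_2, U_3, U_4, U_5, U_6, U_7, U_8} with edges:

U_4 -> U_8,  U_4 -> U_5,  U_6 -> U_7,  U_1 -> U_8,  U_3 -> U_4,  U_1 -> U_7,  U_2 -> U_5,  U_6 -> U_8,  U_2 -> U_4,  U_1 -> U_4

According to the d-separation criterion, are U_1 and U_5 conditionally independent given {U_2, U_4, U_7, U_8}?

Enumerating the 6 paths from U_1 to U_5 and testing each for blocking by {U_2, U_4, U_7, U_8}:
  1. U_1 → U_4 → U_5 — U_4:chain[blocks] ⇒ blocked
  2. U_1 → U_4 ← U_2 → U_5 — U_4:collider[open]; U_2:fork[blocks] ⇒ blocked
  3. U_1 → U_8 ← U_4 → U_5 — U_8:collider[open]; U_4:fork[blocks] ⇒ blocked
  4. U_1 → U_8 ← U_4 ← U_2 → U_5 — U_8:collider[open]; U_4:chain[blocks]; U_2:fork[blocks] ⇒ blocked
  5. U_1 → U_7 ← U_6 → U_8 ← U_4 → U_5 — U_7:collider[open]; U_6:fork[open]; U_8:collider[open]; U_4:fork[blocks] ⇒ blocked
  6. U_1 → U_7 ← U_6 → U_8 ← U_4 ← U_2 → U_5 — U_7:collider[open]; U_6:fork[open]; U_8:collider[open]; U_4:chain[blocks]; U_2:fork[blocks] ⇒ blocked
Every path is blocked, so U_1 and U_5 are d-separated given {U_2, U_4, U_7, U_8}.

Yes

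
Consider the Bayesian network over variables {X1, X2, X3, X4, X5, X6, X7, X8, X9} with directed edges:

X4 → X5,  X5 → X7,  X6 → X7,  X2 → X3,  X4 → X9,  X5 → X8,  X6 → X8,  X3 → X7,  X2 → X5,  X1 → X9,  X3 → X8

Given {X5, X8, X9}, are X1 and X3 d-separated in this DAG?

No — X1 and X3 are not d-separated given {X5, X8, X9}.

Enumerating the 5 paths from X1 to X3 and testing each for blocking by {X5, X8, X9}:
  1. X1 → X9 ← X4 → X5 → X8 ← X3 — X9:collider[open]; X4:fork[open]; X5:chain[blocks]; X8:collider[open] ⇒ blocked
  2. X1 → X9 ← X4 → X5 → X8 ← X6 → X7 ← X3 — X9:collider[open]; X4:fork[open]; X5:chain[blocks]; X8:collider[open]; X6:fork[open]; X7:collider[blocks] ⇒ blocked
  3. X1 → X9 ← X4 → X5 ← X2 → X3 — X9:collider[open]; X4:fork[open]; X5:collider[open]; X2:fork[open] ⇒ active
  4. X1 → X9 ← X4 → X5 → X7 ← X3 — X9:collider[open]; X4:fork[open]; X5:chain[blocks]; X7:collider[blocks] ⇒ blocked
  5. X1 → X9 ← X4 → X5 → X7 ← X6 → X8 ← X3 — X9:collider[open]; X4:fork[open]; X5:chain[blocks]; X7:collider[blocks]; X6:fork[open]; X8:collider[open] ⇒ blocked
Since the path X1 → X9 ← X4 → X5 ← X2 → X3 is active, X1 and X3 are not d-separated given {X5, X8, X9}.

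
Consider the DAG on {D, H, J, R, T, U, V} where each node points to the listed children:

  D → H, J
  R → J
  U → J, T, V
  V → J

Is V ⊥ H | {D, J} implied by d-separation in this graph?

We examine all 2 paths between V and H:
Path 1: V → J ← D → H
  D is a fork here and D is conditioned on, so the path is blocked at D.
Path 2: V ← U → J ← D → H
  D is a fork here and D is conditioned on, so the path is blocked at D.
Every path is blocked, so V and H are d-separated given {D, J}.

Yes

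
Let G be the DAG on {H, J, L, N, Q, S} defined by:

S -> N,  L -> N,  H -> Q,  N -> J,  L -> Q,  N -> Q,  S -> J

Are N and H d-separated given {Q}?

No

Enumerating the 2 paths from N to H and testing each for blocking by {Q}:
Path 1: N ← L → Q ← H
  L is a fork and L is not conditioned on; Q is a collider and Q is conditioned on, which opens it — no node blocks this path, so it is active.
Path 2: N → Q ← H
  Q is a collider and Q is conditioned on, which opens it — no node blocks this path, so it is active.
Because an active path exists, N and H are not d-separated.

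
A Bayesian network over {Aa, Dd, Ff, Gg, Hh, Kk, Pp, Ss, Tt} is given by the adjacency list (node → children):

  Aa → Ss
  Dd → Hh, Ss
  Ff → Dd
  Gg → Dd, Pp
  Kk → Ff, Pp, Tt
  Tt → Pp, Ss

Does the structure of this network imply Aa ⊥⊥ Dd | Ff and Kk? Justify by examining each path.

Yes

We examine all 5 paths between Aa and Dd:
  1. Aa → Ss ← Dd — Ss:collider[blocks] ⇒ blocked
  2. Aa → Ss ← Tt → Pp ← Kk → Ff → Dd — Ss:collider[blocks]; Tt:fork[open]; Pp:collider[blocks]; Kk:fork[blocks]; Ff:chain[blocks] ⇒ blocked
  3. Aa → Ss ← Tt → Pp ← Gg → Dd — Ss:collider[blocks]; Tt:fork[open]; Pp:collider[blocks]; Gg:fork[open] ⇒ blocked
  4. Aa → Ss ← Tt ← Kk → Pp ← Gg → Dd — Ss:collider[blocks]; Tt:chain[open]; Kk:fork[blocks]; Pp:collider[blocks]; Gg:fork[open] ⇒ blocked
  5. Aa → Ss ← Tt ← Kk → Ff → Dd — Ss:collider[blocks]; Tt:chain[open]; Kk:fork[blocks]; Ff:chain[blocks] ⇒ blocked
Since every path is blocked, d-separation holds.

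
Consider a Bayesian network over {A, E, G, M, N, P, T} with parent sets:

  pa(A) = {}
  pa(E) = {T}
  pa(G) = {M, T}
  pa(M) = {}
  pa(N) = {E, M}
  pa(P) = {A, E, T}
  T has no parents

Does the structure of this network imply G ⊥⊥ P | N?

No

There are 4 undirected paths between G and P; checking each against the conditioning set {N}:
  1. G ← M → N ← E → P — M:fork[open]; N:collider[open]; E:fork[open] ⇒ active
  2. G ← M → N ← E ← T → P — M:fork[open]; N:collider[open]; E:chain[open]; T:fork[open] ⇒ active
  3. G ← T → P — T:fork[open] ⇒ active
  4. G ← T → E → P — T:fork[open]; E:chain[open] ⇒ active
Since the path G ← M → N ← E → P is active, G and P are not d-separated given {N}.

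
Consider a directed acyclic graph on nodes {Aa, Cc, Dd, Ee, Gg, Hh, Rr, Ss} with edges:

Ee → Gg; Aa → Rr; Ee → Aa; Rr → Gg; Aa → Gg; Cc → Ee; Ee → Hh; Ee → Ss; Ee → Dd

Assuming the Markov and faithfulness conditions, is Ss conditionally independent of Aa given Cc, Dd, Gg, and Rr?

3 paths connect Ss and Aa; each must be blocked for d-separation to hold:
  1. Ss ← Ee → Gg ← Rr ← Aa — Ee:fork[open]; Gg:collider[open]; Rr:chain[blocks] ⇒ blocked
  2. Ss ← Ee → Gg ← Aa — Ee:fork[open]; Gg:collider[open] ⇒ active
  3. Ss ← Ee → Aa — Ee:fork[open] ⇒ active
Since the path Ss ← Ee → Gg ← Aa is active, Ss and Aa are not d-separated given {Cc, Dd, Gg, Rr}.

No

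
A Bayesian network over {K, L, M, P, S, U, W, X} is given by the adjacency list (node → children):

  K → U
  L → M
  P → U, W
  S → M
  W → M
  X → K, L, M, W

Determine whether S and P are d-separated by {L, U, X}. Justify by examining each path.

We examine all 6 paths between S and P:
Path 1: S → M ← L ← X → W ← P
  M is a collider here and neither M nor any of its descendants is conditioned on, so the collider stays closed — the path is blocked at M.
Path 2: S → M ← L ← X → K → U ← P
  M is a collider here and neither M nor any of its descendants is conditioned on, so the collider stays closed — the path is blocked at M.
Path 3: S → M ← W ← P
  M is a collider here and neither M nor any of its descendants is conditioned on, so the collider stays closed — the path is blocked at M.
Path 4: S → M ← W ← X → K → U ← P
  M is a collider here and neither M nor any of its descendants is conditioned on, so the collider stays closed — the path is blocked at M.
Path 5: S → M ← X → W ← P
  M is a collider here and neither M nor any of its descendants is conditioned on, so the collider stays closed — the path is blocked at M.
Path 6: S → M ← X → K → U ← P
  M is a collider here and neither M nor any of its descendants is conditioned on, so the collider stays closed — the path is blocked at M.
All paths are blocked; S ⊥ P | {L, U, X} holds.

Yes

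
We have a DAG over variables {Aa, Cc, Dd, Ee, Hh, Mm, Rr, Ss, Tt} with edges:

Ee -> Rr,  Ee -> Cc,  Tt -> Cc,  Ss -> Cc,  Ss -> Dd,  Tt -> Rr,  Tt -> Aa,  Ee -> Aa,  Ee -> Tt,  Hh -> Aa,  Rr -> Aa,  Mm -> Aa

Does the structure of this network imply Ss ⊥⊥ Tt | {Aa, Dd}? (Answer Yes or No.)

Yes

6 paths connect Ss and Tt; each must be blocked for d-separation to hold:
  1. Ss → Cc ← Ee → Rr → Aa ← Tt — Cc:collider[blocks]; Ee:fork[open]; Rr:chain[open]; Aa:collider[open] ⇒ blocked
  2. Ss → Cc ← Ee → Rr ← Tt — Cc:collider[blocks]; Ee:fork[open]; Rr:collider[open] ⇒ blocked
  3. Ss → Cc ← Ee → Aa ← Rr ← Tt — Cc:collider[blocks]; Ee:fork[open]; Aa:collider[open]; Rr:chain[open] ⇒ blocked
  4. Ss → Cc ← Ee → Aa ← Tt — Cc:collider[blocks]; Ee:fork[open]; Aa:collider[open] ⇒ blocked
  5. Ss → Cc ← Ee → Tt — Cc:collider[blocks]; Ee:fork[open] ⇒ blocked
  6. Ss → Cc ← Tt — Cc:collider[blocks] ⇒ blocked
Since every path is blocked, d-separation holds.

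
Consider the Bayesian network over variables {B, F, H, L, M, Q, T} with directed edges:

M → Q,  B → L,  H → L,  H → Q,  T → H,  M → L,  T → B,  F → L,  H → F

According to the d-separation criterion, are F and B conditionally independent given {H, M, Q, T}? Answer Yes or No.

Yes

6 paths connect F and B; each must be blocked for d-separation to hold:
Path 1: F ← H → Q ← M → L ← B
  H is a fork here and H is conditioned on, so the path is blocked at H.
Path 2: F ← H → L ← B
  H is a fork here and H is conditioned on, so the path is blocked at H.
Path 3: F ← H ← T → B
  H is a chain here and H is conditioned on, so the path is blocked at H.
Path 4: F → L ← M → Q ← H ← T → B
  L is a collider here and neither L nor any of its descendants is conditioned on, so the collider stays closed — the path is blocked at L.
Path 5: F → L ← H ← T → B
  L is a collider here and neither L nor any of its descendants is conditioned on, so the collider stays closed — the path is blocked at L.
Path 6: F → L ← B
  L is a collider here and neither L nor any of its descendants is conditioned on, so the collider stays closed — the path is blocked at L.
Every path is blocked, so F and B are d-separated given {H, M, Q, T}.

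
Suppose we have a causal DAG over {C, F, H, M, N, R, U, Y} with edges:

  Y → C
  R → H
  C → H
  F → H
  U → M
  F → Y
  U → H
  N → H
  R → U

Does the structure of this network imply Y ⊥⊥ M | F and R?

Yes — Y and M are d-separated given {F, R}.

Enumerating the 4 paths from Y to M and testing each for blocking by {F, R}:
Path 1: Y ← F → H ← R → U → M
  F is a fork here and F is conditioned on, so the path is blocked at F.
Path 2: Y ← F → H ← U → M
  F is a fork here and F is conditioned on, so the path is blocked at F.
Path 3: Y → C → H ← R → U → M
  H is a collider here and neither H nor any of its descendants is conditioned on, so the collider stays closed — the path is blocked at H.
Path 4: Y → C → H ← U → M
  H is a collider here and neither H nor any of its descendants is conditioned on, so the collider stays closed — the path is blocked at H.
Since every path is blocked, d-separation holds.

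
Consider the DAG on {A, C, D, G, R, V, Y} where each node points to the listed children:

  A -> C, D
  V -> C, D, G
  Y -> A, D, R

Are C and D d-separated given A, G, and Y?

No

Enumerating the 3 paths from C to D and testing each for blocking by {A, G, Y}:
Path 1: C ← V → D
  V is a fork and V is not conditioned on — no node blocks this path, so it is active.
Path 2: C ← A → D
  A is a fork here and A is conditioned on, so the path is blocked at A.
Path 3: C ← A ← Y → D
  A is a chain here and A is conditioned on, so the path is blocked at A.
Because an active path exists, C and D are not d-separated.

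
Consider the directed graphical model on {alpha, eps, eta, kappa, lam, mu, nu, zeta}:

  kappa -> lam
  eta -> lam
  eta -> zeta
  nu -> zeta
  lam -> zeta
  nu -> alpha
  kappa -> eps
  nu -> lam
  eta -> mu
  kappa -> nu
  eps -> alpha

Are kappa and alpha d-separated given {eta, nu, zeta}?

5 paths connect kappa and alpha; each must be blocked for d-separation to hold:
Path 1: kappa → nu → alpha
  nu is a chain here and nu is conditioned on, so the path is blocked at nu.
Path 2: kappa → eps → alpha
  eps is a chain and eps is not conditioned on — no node blocks this path, so it is active.
Path 3: kappa → lam ← nu → alpha
  nu is a fork here and nu is conditioned on, so the path is blocked at nu.
Path 4: kappa → lam → zeta ← nu → alpha
  nu is a fork here and nu is conditioned on, so the path is blocked at nu.
Path 5: kappa → lam ← eta → zeta ← nu → alpha
  eta is a fork here and eta is conditioned on, so the path is blocked at eta.
At least one path is unblocked, so d-separation fails.

No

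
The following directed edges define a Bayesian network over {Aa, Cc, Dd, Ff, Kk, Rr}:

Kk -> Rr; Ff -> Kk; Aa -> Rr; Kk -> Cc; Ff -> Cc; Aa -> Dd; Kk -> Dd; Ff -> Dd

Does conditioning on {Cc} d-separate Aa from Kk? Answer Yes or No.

4 paths connect Aa and Kk; each must be blocked for d-separation to hold:
  1. Aa → Dd ← Ff → Cc ← Kk — Dd:collider[blocks]; Ff:fork[open]; Cc:collider[open] ⇒ blocked
  2. Aa → Dd ← Ff → Kk — Dd:collider[blocks]; Ff:fork[open] ⇒ blocked
  3. Aa → Dd ← Kk — Dd:collider[blocks] ⇒ blocked
  4. Aa → Rr ← Kk — Rr:collider[blocks] ⇒ blocked
Since every path is blocked, d-separation holds.

Yes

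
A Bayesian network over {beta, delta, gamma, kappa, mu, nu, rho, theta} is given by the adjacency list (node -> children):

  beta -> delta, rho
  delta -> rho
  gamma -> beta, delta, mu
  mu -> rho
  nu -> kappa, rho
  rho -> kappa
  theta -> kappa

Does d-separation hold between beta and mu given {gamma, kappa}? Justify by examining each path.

We examine all 6 paths between beta and mu:
Path 1: beta ← gamma → mu
  gamma is a fork here and gamma is conditioned on, so the path is blocked at gamma.
Path 2: beta ← gamma → delta → rho ← mu
  gamma is a fork here and gamma is conditioned on, so the path is blocked at gamma.
Path 3: beta → delta ← gamma → mu
  gamma is a fork here and gamma is conditioned on, so the path is blocked at gamma.
Path 4: beta → delta → rho ← mu
  delta is a chain and delta is not conditioned on; rho is a collider and its descendant kappa is conditioned on, which opens it — no node blocks this path, so it is active.
Path 5: beta → rho ← mu
  rho is a collider and its descendant kappa is conditioned on, which opens it — no node blocks this path, so it is active.
Path 6: beta → rho ← delta ← gamma → mu
  gamma is a fork here and gamma is conditioned on, so the path is blocked at gamma.
Because an active path exists, beta and mu are not d-separated.

No — beta and mu are not d-separated given {gamma, kappa}.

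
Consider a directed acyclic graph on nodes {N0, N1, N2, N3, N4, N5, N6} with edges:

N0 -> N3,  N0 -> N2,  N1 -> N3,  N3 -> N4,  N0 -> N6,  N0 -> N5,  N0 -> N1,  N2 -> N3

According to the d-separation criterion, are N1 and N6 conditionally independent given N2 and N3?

Enumerating the 3 paths from N1 to N6 and testing each for blocking by {N2, N3}:
Path 1: N1 ← N0 → N6
  N0 is a fork and N0 is not conditioned on — no node blocks this path, so it is active.
Path 2: N1 → N3 ← N0 → N6
  N3 is a collider and N3 is conditioned on, which opens it; N0 is a fork and N0 is not conditioned on — no node blocks this path, so it is active.
Path 3: N1 → N3 ← N2 ← N0 → N6
  N2 is a chain here and N2 is conditioned on, so the path is blocked at N2.
Because an active path exists, N1 and N6 are not d-separated.

No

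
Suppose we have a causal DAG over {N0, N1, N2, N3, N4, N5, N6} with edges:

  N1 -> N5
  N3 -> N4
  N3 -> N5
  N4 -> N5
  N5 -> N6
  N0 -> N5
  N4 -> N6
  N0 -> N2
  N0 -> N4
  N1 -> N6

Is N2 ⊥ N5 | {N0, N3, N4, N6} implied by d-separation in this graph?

Enumerating the 5 paths from N2 to N5 and testing each for blocking by {N0, N3, N4, N6}:
Path 1: N2 ← N0 → N5
  N0 is a fork here and N0 is conditioned on, so the path is blocked at N0.
Path 2: N2 ← N0 → N4 → N6 ← N5
  N0 is a fork here and N0 is conditioned on, so the path is blocked at N0.
Path 3: N2 ← N0 → N4 → N6 ← N1 → N5
  N0 is a fork here and N0 is conditioned on, so the path is blocked at N0.
Path 4: N2 ← N0 → N4 → N5
  N0 is a fork here and N0 is conditioned on, so the path is blocked at N0.
Path 5: N2 ← N0 → N4 ← N3 → N5
  N0 is a fork here and N0 is conditioned on, so the path is blocked at N0.
All paths are blocked; N2 ⊥ N5 | {N0, N3, N4, N6} holds.

Yes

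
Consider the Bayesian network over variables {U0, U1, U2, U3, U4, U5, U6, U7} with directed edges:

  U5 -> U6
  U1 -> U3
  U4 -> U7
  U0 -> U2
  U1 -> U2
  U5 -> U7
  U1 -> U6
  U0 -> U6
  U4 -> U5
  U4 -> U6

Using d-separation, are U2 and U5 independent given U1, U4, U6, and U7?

There are 6 undirected paths between U2 and U5; checking each against the conditioning set {U1, U4, U6, U7}:
Path 1: U2 ← U1 → U6 ← U4 → U7 ← U5
  U1 is a fork here and U1 is conditioned on, so the path is blocked at U1.
Path 2: U2 ← U1 → U6 ← U4 → U5
  U1 is a fork here and U1 is conditioned on, so the path is blocked at U1.
Path 3: U2 ← U1 → U6 ← U5
  U1 is a fork here and U1 is conditioned on, so the path is blocked at U1.
Path 4: U2 ← U0 → U6 ← U4 → U7 ← U5
  U4 is a fork here and U4 is conditioned on, so the path is blocked at U4.
Path 5: U2 ← U0 → U6 ← U4 → U5
  U4 is a fork here and U4 is conditioned on, so the path is blocked at U4.
Path 6: U2 ← U0 → U6 ← U5
  U0 is a fork and U0 is not conditioned on; U6 is a collider and U6 is conditioned on, which opens it — no node blocks this path, so it is active.
Since the path U2 ← U0 → U6 ← U5 is active, U2 and U5 are not d-separated given {U1, U4, U6, U7}.

No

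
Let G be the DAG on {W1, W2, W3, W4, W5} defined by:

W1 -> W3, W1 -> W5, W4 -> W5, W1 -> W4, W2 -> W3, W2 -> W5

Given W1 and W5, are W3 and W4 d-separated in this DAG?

No

We examine all 4 paths between W3 and W4:
  1. W3 ← W2 → W5 ← W4 — W2:fork[open]; W5:collider[open] ⇒ active
  2. W3 ← W2 → W5 ← W1 → W4 — W2:fork[open]; W5:collider[open]; W1:fork[blocks] ⇒ blocked
  3. W3 ← W1 → W4 — W1:fork[blocks] ⇒ blocked
  4. W3 ← W1 → W5 ← W4 — W1:fork[blocks]; W5:collider[open] ⇒ blocked
At least one path is unblocked, so d-separation fails.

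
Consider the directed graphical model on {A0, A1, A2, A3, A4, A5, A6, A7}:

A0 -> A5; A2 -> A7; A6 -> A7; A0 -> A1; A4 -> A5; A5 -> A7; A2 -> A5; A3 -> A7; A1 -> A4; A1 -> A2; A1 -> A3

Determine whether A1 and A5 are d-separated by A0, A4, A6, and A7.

No — A1 and A5 are not d-separated given {A0, A4, A6, A7}.

Enumerating the 6 paths from A1 to A5 and testing each for blocking by {A0, A4, A6, A7}:
Path 1: A1 → A4 → A5
  A4 is a chain here and A4 is conditioned on, so the path is blocked at A4.
Path 2: A1 → A2 → A7 ← A5
  A2 is a chain and A2 is not conditioned on; A7 is a collider and A7 is conditioned on, which opens it — no node blocks this path, so it is active.
Path 3: A1 → A2 → A5
  A2 is a chain and A2 is not conditioned on — no node blocks this path, so it is active.
Path 4: A1 → A3 → A7 ← A5
  A3 is a chain and A3 is not conditioned on; A7 is a collider and A7 is conditioned on, which opens it — no node blocks this path, so it is active.
Path 5: A1 → A3 → A7 ← A2 → A5
  A3 is a chain and A3 is not conditioned on; A7 is a collider and A7 is conditioned on, which opens it; A2 is a fork and A2 is not conditioned on — no node blocks this path, so it is active.
Path 6: A1 ← A0 → A5
  A0 is a fork here and A0 is conditioned on, so the path is blocked at A0.
Because an active path exists, A1 and A5 are not d-separated.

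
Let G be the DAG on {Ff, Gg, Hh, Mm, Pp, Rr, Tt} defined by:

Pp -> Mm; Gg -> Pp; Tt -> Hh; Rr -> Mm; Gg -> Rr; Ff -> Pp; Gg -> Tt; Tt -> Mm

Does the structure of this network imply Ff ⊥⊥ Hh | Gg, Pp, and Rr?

Yes — Ff and Hh are d-separated given {Gg, Pp, Rr}.

4 paths connect Ff and Hh; each must be blocked for d-separation to hold:
  1. Ff → Pp ← Gg → Rr → Mm ← Tt → Hh — Pp:collider[open]; Gg:fork[blocks]; Rr:chain[blocks]; Mm:collider[blocks]; Tt:fork[open] ⇒ blocked
  2. Ff → Pp ← Gg → Tt → Hh — Pp:collider[open]; Gg:fork[blocks]; Tt:chain[open] ⇒ blocked
  3. Ff → Pp → Mm ← Rr ← Gg → Tt → Hh — Pp:chain[blocks]; Mm:collider[blocks]; Rr:chain[blocks]; Gg:fork[blocks]; Tt:chain[open] ⇒ blocked
  4. Ff → Pp → Mm ← Tt → Hh — Pp:chain[blocks]; Mm:collider[blocks]; Tt:fork[open] ⇒ blocked
Every path is blocked, so Ff and Hh are d-separated given {Gg, Pp, Rr}.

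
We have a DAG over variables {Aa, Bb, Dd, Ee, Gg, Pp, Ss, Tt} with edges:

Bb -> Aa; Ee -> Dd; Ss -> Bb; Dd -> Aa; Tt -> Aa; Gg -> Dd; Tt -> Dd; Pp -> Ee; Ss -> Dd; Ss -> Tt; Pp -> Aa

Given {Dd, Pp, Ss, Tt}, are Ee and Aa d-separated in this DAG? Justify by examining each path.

Yes

There are 6 undirected paths between Ee and Aa; checking each against the conditioning set {Dd, Pp, Ss, Tt}:
Path 1: Ee ← Pp → Aa
  Pp is a fork here and Pp is conditioned on, so the path is blocked at Pp.
Path 2: Ee → Dd → Aa
  Dd is a chain here and Dd is conditioned on, so the path is blocked at Dd.
Path 3: Ee → Dd ← Ss → Tt → Aa
  Ss is a fork here and Ss is conditioned on, so the path is blocked at Ss.
Path 4: Ee → Dd ← Ss → Bb → Aa
  Ss is a fork here and Ss is conditioned on, so the path is blocked at Ss.
Path 5: Ee → Dd ← Tt → Aa
  Tt is a fork here and Tt is conditioned on, so the path is blocked at Tt.
Path 6: Ee → Dd ← Tt ← Ss → Bb → Aa
  Tt is a chain here and Tt is conditioned on, so the path is blocked at Tt.
All paths are blocked; Ee ⊥ Aa | {Dd, Pp, Ss, Tt} holds.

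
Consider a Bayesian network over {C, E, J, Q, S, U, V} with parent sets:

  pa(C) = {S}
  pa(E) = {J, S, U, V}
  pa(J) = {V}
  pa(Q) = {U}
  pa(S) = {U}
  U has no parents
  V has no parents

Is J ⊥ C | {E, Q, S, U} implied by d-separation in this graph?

Enumerating the 4 paths from J to C and testing each for blocking by {E, Q, S, U}:
Path 1: J → E ← S → C
  S is a fork here and S is conditioned on, so the path is blocked at S.
Path 2: J → E ← U → S → C
  U is a fork here and U is conditioned on, so the path is blocked at U.
Path 3: J ← V → E ← S → C
  S is a fork here and S is conditioned on, so the path is blocked at S.
Path 4: J ← V → E ← U → S → C
  U is a fork here and U is conditioned on, so the path is blocked at U.
Every path is blocked, so J and C are d-separated given {E, Q, S, U}.

Yes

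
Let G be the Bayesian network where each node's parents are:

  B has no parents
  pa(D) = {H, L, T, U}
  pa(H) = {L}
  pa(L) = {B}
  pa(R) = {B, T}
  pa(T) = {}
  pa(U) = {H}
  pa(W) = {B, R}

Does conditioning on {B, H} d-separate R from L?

Yes

There are 5 undirected paths between R and L; checking each against the conditioning set {B, H}:
Path 1: R ← B → L
  B is a fork here and B is conditioned on, so the path is blocked at B.
Path 2: R ← T → D ← L
  D is a collider here and neither D nor any of its descendants is conditioned on, so the collider stays closed — the path is blocked at D.
Path 3: R ← T → D ← H ← L
  D is a collider here and neither D nor any of its descendants is conditioned on, so the collider stays closed — the path is blocked at D.
Path 4: R ← T → D ← U ← H ← L
  D is a collider here and neither D nor any of its descendants is conditioned on, so the collider stays closed — the path is blocked at D.
Path 5: R → W ← B → L
  W is a collider here and neither W nor any of its descendants is conditioned on, so the collider stays closed — the path is blocked at W.
Since every path is blocked, d-separation holds.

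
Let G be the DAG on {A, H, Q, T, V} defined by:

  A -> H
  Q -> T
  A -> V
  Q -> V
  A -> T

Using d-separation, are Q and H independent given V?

No — Q and H are not d-separated given {V}.

There are 2 undirected paths between Q and H; checking each against the conditioning set {V}:
Path 1: Q → T ← A → H
  T is a collider here and neither T nor any of its descendants is conditioned on, so the collider stays closed — the path is blocked at T.
Path 2: Q → V ← A → H
  V is a collider and V is conditioned on, which opens it; A is a fork and A is not conditioned on — no node blocks this path, so it is active.
Since the path Q → V ← A → H is active, Q and H are not d-separated given {V}.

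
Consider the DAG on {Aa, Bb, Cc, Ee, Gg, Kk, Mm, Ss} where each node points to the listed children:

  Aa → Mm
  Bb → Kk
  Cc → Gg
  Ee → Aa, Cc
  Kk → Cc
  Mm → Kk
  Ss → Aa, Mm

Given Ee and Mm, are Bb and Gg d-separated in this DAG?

No

We examine all 3 paths between Bb and Gg:
  1. Bb → Kk → Cc → Gg — Kk:chain[open]; Cc:chain[open] ⇒ active
  2. Bb → Kk ← Mm ← Aa ← Ee → Cc → Gg — Kk:collider[blocks]; Mm:chain[blocks]; Aa:chain[open]; Ee:fork[blocks]; Cc:chain[open] ⇒ blocked
  3. Bb → Kk ← Mm ← Ss → Aa ← Ee → Cc → Gg — Kk:collider[blocks]; Mm:chain[blocks]; Ss:fork[open]; Aa:collider[open]; Ee:fork[blocks]; Cc:chain[open] ⇒ blocked
Because an active path exists, Bb and Gg are not d-separated.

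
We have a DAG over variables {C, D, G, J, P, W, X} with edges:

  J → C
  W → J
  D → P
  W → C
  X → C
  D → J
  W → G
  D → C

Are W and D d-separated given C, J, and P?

No

There are 4 undirected paths between W and D; checking each against the conditioning set {C, J, P}:
  1. W → J ← D — J:collider[open] ⇒ active
  2. W → J → C ← D — J:chain[blocks]; C:collider[open] ⇒ blocked
  3. W → C ← J ← D — C:collider[open]; J:chain[blocks] ⇒ blocked
  4. W → C ← D — C:collider[open] ⇒ active
Because an active path exists, W and D are not d-separated.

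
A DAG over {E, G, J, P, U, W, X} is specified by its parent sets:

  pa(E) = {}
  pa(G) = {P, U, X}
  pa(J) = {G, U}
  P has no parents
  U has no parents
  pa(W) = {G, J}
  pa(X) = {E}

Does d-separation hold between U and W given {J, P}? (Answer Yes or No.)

Enumerating the 4 paths from U to W and testing each for blocking by {J, P}:
  1. U → J → W — J:chain[blocks] ⇒ blocked
  2. U → J ← G → W — J:collider[open]; G:fork[open] ⇒ active
  3. U → G → J → W — G:chain[open]; J:chain[blocks] ⇒ blocked
  4. U → G → W — G:chain[open] ⇒ active
Since the path U → J ← G → W is active, U and W are not d-separated given {J, P}.

No — U and W are not d-separated given {J, P}.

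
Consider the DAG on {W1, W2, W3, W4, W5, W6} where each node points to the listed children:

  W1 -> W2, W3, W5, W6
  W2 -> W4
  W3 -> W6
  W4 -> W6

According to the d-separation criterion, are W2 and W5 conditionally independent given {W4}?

There are 3 undirected paths between W2 and W5; checking each against the conditioning set {W4}:
  1. W2 → W4 → W6 ← W3 ← W1 → W5 — W4:chain[blocks]; W6:collider[blocks]; W3:chain[open]; W1:fork[open] ⇒ blocked
  2. W2 → W4 → W6 ← W1 → W5 — W4:chain[blocks]; W6:collider[blocks]; W1:fork[open] ⇒ blocked
  3. W2 ← W1 → W5 — W1:fork[open] ⇒ active
At least one path is unblocked, so d-separation fails.

No — W2 and W5 are not d-separated given {W4}.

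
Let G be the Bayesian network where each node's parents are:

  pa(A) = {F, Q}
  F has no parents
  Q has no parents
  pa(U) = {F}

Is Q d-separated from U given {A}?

The only undirected path from Q to U is:
Path 1: Q → A ← F → U
  A is a collider and A is conditioned on, which opens it; F is a fork and F is not conditioned on — no node blocks this path, so it is active.
At least one path is unblocked, so d-separation fails.

No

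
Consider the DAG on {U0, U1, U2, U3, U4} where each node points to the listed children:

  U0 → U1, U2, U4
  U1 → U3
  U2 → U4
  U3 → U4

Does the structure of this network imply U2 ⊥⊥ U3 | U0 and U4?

Enumerating the 4 paths from U2 to U3 and testing each for blocking by {U0, U4}:
  1. U2 → U4 ← U0 → U1 → U3 — U4:collider[open]; U0:fork[blocks]; U1:chain[open] ⇒ blocked
  2. U2 → U4 ← U3 — U4:collider[open] ⇒ active
  3. U2 ← U0 → U4 ← U3 — U0:fork[blocks]; U4:collider[open] ⇒ blocked
  4. U2 ← U0 → U1 → U3 — U0:fork[blocks]; U1:chain[open] ⇒ blocked
Since the path U2 → U4 ← U3 is active, U2 and U3 are not d-separated given {U0, U4}.

No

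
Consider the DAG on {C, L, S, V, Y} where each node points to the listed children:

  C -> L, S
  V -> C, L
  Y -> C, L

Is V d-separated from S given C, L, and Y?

Enumerating the 3 paths from V to S and testing each for blocking by {C, L, Y}:
Path 1: V → L ← Y → C → S
  Y is a fork here and Y is conditioned on, so the path is blocked at Y.
Path 2: V → L ← C → S
  C is a fork here and C is conditioned on, so the path is blocked at C.
Path 3: V → C → S
  C is a chain here and C is conditioned on, so the path is blocked at C.
All paths are blocked; V ⊥ S | {C, L, Y} holds.

Yes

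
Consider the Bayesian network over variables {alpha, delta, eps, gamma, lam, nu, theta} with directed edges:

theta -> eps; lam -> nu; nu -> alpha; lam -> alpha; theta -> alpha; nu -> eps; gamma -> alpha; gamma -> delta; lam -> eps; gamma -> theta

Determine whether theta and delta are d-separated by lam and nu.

Enumerating the 6 paths from theta to delta and testing each for blocking by {lam, nu}:
Path 1: theta → eps ← nu ← lam → alpha ← gamma → delta
  eps is a collider here and neither eps nor any of its descendants is conditioned on, so the collider stays closed — the path is blocked at eps.
Path 2: theta → eps ← nu → alpha ← gamma → delta
  eps is a collider here and neither eps nor any of its descendants is conditioned on, so the collider stays closed — the path is blocked at eps.
Path 3: theta → eps ← lam → nu → alpha ← gamma → delta
  eps is a collider here and neither eps nor any of its descendants is conditioned on, so the collider stays closed — the path is blocked at eps.
Path 4: theta → eps ← lam → alpha ← gamma → delta
  eps is a collider here and neither eps nor any of its descendants is conditioned on, so the collider stays closed — the path is blocked at eps.
Path 5: theta ← gamma → delta
  gamma is a fork and gamma is not conditioned on — no node blocks this path, so it is active.
Path 6: theta → alpha ← gamma → delta
  alpha is a collider here and neither alpha nor any of its descendants is conditioned on, so the collider stays closed — the path is blocked at alpha.
Since the path theta ← gamma → delta is active, theta and delta are not d-separated given {lam, nu}.

No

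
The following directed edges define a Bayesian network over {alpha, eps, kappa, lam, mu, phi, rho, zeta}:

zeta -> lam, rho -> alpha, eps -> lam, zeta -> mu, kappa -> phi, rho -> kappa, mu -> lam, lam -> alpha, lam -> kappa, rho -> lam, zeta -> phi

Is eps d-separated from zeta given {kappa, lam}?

We examine all 5 paths between eps and zeta:
Path 1: eps → lam → alpha ← rho → kappa → phi ← zeta
  lam is a chain here and lam is conditioned on, so the path is blocked at lam.
Path 2: eps → lam ← zeta
  lam is a collider and lam is conditioned on, which opens it — no node blocks this path, so it is active.
Path 3: eps → lam ← mu ← zeta
  lam is a collider and lam is conditioned on, which opens it; mu is a chain and mu is not conditioned on — no node blocks this path, so it is active.
Path 4: eps → lam → kappa → phi ← zeta
  lam is a chain here and lam is conditioned on, so the path is blocked at lam.
Path 5: eps → lam ← rho → kappa → phi ← zeta
  kappa is a chain here and kappa is conditioned on, so the path is blocked at kappa.
At least one path is unblocked, so d-separation fails.

No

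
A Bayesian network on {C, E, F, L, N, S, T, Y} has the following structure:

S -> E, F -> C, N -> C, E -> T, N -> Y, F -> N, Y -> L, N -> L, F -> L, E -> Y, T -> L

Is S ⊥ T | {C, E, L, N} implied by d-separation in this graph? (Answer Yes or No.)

Yes — S and T are d-separated given {C, E, L, N}.

5 paths connect S and T; each must be blocked for d-separation to hold:
Path 1: S → E → Y → L ← T
  E is a chain here and E is conditioned on, so the path is blocked at E.
Path 2: S → E → Y ← N → L ← T
  E is a chain here and E is conditioned on, so the path is blocked at E.
Path 3: S → E → Y ← N ← F → L ← T
  E is a chain here and E is conditioned on, so the path is blocked at E.
Path 4: S → E → Y ← N → C ← F → L ← T
  E is a chain here and E is conditioned on, so the path is blocked at E.
Path 5: S → E → T
  E is a chain here and E is conditioned on, so the path is blocked at E.
Since every path is blocked, d-separation holds.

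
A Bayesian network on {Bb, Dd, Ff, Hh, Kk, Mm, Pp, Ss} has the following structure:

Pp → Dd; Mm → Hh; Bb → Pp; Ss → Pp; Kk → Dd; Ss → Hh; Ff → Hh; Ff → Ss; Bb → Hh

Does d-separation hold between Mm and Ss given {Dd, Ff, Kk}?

Yes

We examine all 3 paths between Mm and Ss:
Path 1: Mm → Hh ← Bb → Pp ← Ss
  Hh is a collider here and neither Hh nor any of its descendants is conditioned on, so the collider stays closed — the path is blocked at Hh.
Path 2: Mm → Hh ← Ff → Ss
  Hh is a collider here and neither Hh nor any of its descendants is conditioned on, so the collider stays closed — the path is blocked at Hh.
Path 3: Mm → Hh ← Ss
  Hh is a collider here and neither Hh nor any of its descendants is conditioned on, so the collider stays closed — the path is blocked at Hh.
All paths are blocked; Mm ⊥ Ss | {Dd, Ff, Kk} holds.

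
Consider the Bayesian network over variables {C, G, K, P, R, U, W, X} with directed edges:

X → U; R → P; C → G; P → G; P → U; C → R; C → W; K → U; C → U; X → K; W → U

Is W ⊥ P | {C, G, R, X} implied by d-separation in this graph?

We examine all 6 paths between W and P:
  1. W ← C → R → P — C:fork[blocks]; R:chain[blocks] ⇒ blocked
  2. W ← C → G ← P — C:fork[blocks]; G:collider[open] ⇒ blocked
  3. W ← C → U ← P — C:fork[blocks]; U:collider[blocks] ⇒ blocked
  4. W → U ← C → R → P — U:collider[blocks]; C:fork[blocks]; R:chain[blocks] ⇒ blocked
  5. W → U ← C → G ← P — U:collider[blocks]; C:fork[blocks]; G:collider[open] ⇒ blocked
  6. W → U ← P — U:collider[blocks] ⇒ blocked
All paths are blocked; W ⊥ P | {C, G, R, X} holds.

Yes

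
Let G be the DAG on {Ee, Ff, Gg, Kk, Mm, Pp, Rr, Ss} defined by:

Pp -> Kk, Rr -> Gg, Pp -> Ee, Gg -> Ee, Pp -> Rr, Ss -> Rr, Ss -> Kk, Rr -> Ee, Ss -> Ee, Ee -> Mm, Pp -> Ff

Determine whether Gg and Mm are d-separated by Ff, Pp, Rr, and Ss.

No

There are 6 undirected paths between Gg and Mm; checking each against the conditioning set {Ff, Pp, Rr, Ss}:
Path 1: Gg ← Rr ← Ss → Kk ← Pp → Ee → Mm
  Rr is a chain here and Rr is conditioned on, so the path is blocked at Rr.
Path 2: Gg ← Rr ← Ss → Ee → Mm
  Rr is a chain here and Rr is conditioned on, so the path is blocked at Rr.
Path 3: Gg ← Rr → Ee → Mm
  Rr is a fork here and Rr is conditioned on, so the path is blocked at Rr.
Path 4: Gg ← Rr ← Pp → Kk ← Ss → Ee → Mm
  Rr is a chain here and Rr is conditioned on, so the path is blocked at Rr.
Path 5: Gg ← Rr ← Pp → Ee → Mm
  Rr is a chain here and Rr is conditioned on, so the path is blocked at Rr.
Path 6: Gg → Ee → Mm
  Ee is a chain and Ee is not conditioned on — no node blocks this path, so it is active.
At least one path is unblocked, so d-separation fails.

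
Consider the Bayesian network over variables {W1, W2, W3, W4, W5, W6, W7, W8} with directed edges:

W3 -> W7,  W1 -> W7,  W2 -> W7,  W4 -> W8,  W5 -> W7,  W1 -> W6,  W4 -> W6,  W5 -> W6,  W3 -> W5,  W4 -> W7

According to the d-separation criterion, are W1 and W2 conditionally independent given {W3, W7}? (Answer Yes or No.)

No

There are 4 undirected paths between W1 and W2; checking each against the conditioning set {W3, W7}:
  1. W1 → W6 ← W4 → W7 ← W2 — W6:collider[blocks]; W4:fork[open]; W7:collider[open] ⇒ blocked
  2. W1 → W6 ← W5 ← W3 → W7 ← W2 — W6:collider[blocks]; W5:chain[open]; W3:fork[blocks]; W7:collider[open] ⇒ blocked
  3. W1 → W6 ← W5 → W7 ← W2 — W6:collider[blocks]; W5:fork[open]; W7:collider[open] ⇒ blocked
  4. W1 → W7 ← W2 — W7:collider[open] ⇒ active
Because an active path exists, W1 and W2 are not d-separated.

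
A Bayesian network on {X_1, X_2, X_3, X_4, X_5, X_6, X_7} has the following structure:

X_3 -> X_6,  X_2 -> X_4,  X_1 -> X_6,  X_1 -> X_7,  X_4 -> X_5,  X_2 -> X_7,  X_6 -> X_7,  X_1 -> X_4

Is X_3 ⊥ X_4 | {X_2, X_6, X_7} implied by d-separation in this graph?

No

We examine all 4 paths between X_3 and X_4:
Path 1: X_3 → X_6 → X_7 ← X_1 → X_4
  X_6 is a chain here and X_6 is conditioned on, so the path is blocked at X_6.
Path 2: X_3 → X_6 → X_7 ← X_2 → X_4
  X_6 is a chain here and X_6 is conditioned on, so the path is blocked at X_6.
Path 3: X_3 → X_6 ← X_1 → X_7 ← X_2 → X_4
  X_2 is a fork here and X_2 is conditioned on, so the path is blocked at X_2.
Path 4: X_3 → X_6 ← X_1 → X_4
  X_6 is a collider and X_6 is conditioned on, which opens it; X_1 is a fork and X_1 is not conditioned on — no node blocks this path, so it is active.
At least one path is unblocked, so d-separation fails.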